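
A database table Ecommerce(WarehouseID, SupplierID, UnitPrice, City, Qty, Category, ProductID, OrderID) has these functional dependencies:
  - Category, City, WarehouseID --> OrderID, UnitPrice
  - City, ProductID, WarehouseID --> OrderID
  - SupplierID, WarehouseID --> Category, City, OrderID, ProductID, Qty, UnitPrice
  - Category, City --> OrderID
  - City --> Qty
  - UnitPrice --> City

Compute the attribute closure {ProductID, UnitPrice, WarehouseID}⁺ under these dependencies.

{City, OrderID, ProductID, Qty, UnitPrice, WarehouseID}

Start with {ProductID, UnitPrice, WarehouseID}.
UnitPrice --> City applies; add {City} → now {City, ProductID, UnitPrice, WarehouseID}.
City, ProductID, WarehouseID --> OrderID applies; add {OrderID} → now {City, OrderID, ProductID, UnitPrice, WarehouseID}.
City --> Qty applies; add {Qty} → now {City, OrderID, ProductID, Qty, UnitPrice, WarehouseID}.
No further FD applies.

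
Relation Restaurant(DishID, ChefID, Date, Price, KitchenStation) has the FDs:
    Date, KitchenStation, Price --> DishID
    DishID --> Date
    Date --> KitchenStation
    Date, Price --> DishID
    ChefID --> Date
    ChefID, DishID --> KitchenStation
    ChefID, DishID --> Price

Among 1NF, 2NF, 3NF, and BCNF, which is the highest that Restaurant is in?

Candidate keys: {ChefID, DishID}, {ChefID, Price}. Prime attributes: {ChefID, DishID, Price}.
Date, KitchenStation, Price --> DishID: {Date, KitchenStation, Price}⁺ = {Date, DishID, KitchenStation, Price}, which is not all of the attributes, so the left side is not a superkey — BCNF is violated.
DishID --> Date determines the non-prime attribute {Date} from a non-superkey — 3NF is violated.
{ChefID} is a proper subset of the key {ChefID, DishID}, and {ChefID}⁺ contains the non-prime attributes {Date, KitchenStation} — a partial dependency, so 2NF is violated.

1NF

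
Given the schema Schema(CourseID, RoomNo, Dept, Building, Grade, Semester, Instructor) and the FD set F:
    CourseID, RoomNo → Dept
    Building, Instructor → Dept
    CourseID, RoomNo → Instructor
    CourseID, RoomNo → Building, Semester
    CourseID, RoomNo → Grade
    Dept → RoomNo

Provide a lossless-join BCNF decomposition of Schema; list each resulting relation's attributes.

{Building, CourseID, Grade, Instructor, Semester}; {Building, Dept, Instructor}; {Dept, RoomNo}

Candidate keys of the original relation: {Building, CourseID, Instructor}, {CourseID, Dept}, {CourseID, RoomNo}.
{Building, CourseID, Dept, Grade, Instructor, RoomNo, Semester}: {Building, Instructor} determines {Building, Dept, Instructor, RoomNo} here but is not a superkey — split on Building, Instructor → Dept, RoomNo, giving {Building, Dept, Instructor, RoomNo} and {Building, CourseID, Grade, Instructor, Semester}.
{Building, Dept, Instructor, RoomNo}: {Dept} determines {Dept, RoomNo} here but is not a superkey — split on Dept → RoomNo, giving {Dept, RoomNo} and {Building, Dept, Instructor}.
{Dept, RoomNo}: every determinant is a superkey — BCNF.
{Building, Dept, Instructor}: every determinant is a superkey — BCNF.
{Building, CourseID, Grade, Instructor, Semester}: every determinant is a superkey — BCNF.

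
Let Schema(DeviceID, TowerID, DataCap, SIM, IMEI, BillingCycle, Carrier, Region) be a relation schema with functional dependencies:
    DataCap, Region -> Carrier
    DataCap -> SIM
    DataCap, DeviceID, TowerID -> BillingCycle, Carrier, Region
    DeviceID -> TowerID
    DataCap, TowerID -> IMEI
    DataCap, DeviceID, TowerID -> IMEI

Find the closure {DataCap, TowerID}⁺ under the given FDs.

{DataCap, IMEI, SIM, TowerID}

Start with {DataCap, TowerID}.
DataCap -> SIM applies; add {SIM} → now {DataCap, SIM, TowerID}.
DataCap, TowerID -> IMEI applies; add {IMEI} → now {DataCap, IMEI, SIM, TowerID}.
No further FD applies.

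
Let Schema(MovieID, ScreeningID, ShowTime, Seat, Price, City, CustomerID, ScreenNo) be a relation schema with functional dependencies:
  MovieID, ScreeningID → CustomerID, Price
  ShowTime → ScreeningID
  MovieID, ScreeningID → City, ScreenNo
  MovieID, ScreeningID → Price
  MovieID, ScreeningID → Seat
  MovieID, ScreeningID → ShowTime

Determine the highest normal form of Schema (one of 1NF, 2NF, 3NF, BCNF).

3NF

Candidate keys: {MovieID, ScreeningID}, {MovieID, ShowTime}. Prime attributes: {MovieID, ScreeningID, ShowTime}.
ShowTime → ScreeningID breaks BCNF: {ShowTime}⁺ = {ScreeningID, ShowTime}, so {ShowTime} is not a superkey.
Since {ScreeningID} ⊆ prime attributes and every other non-superkey FD also has a prime right side, the schema is in 3NF.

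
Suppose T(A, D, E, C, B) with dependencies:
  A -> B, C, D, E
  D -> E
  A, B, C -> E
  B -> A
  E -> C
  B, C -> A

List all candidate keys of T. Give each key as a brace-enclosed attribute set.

{A}⁺ = {A, B, C, D, E}, which is every attribute, so {A} is a candidate key.
{B}⁺ = {A, B, C, D, E}, which is every attribute, so {B} is a candidate key.
These are minimal and exhaustive — every other superkey contains one of them.

{A}, {B}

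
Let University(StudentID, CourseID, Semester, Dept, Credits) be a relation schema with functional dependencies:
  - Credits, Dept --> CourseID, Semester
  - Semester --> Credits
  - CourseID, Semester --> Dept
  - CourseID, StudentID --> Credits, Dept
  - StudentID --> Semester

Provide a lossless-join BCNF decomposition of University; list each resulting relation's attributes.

Candidate keys of the original relation: {CourseID, StudentID}, {Dept, StudentID}.
{CourseID, Credits, Dept, Semester, StudentID}: {Credits, Dept} determines {CourseID, Credits, Dept, Semester} here but is not a superkey — split on Credits, Dept --> CourseID, Semester, giving {CourseID, Credits, Dept, Semester} and {Credits, Dept, StudentID}.
{CourseID, Credits, Dept, Semester}: {Semester} determines {Credits, Semester} here but is not a superkey — split on Semester --> Credits, giving {Credits, Semester} and {CourseID, Dept, Semester}.
{Credits, Semester} is in BCNF.
{CourseID, Dept, Semester} is in BCNF.
{Credits, Dept, StudentID}: {StudentID} determines {Credits, StudentID} here but is not a superkey — split on StudentID --> Credits, giving {Credits, StudentID} and {Dept, StudentID}.
{Credits, StudentID} is in BCNF.
{Dept, StudentID} is in BCNF.

{CourseID, Dept, Semester}; {Credits, Semester}; {Credits, StudentID}; {Dept, StudentID}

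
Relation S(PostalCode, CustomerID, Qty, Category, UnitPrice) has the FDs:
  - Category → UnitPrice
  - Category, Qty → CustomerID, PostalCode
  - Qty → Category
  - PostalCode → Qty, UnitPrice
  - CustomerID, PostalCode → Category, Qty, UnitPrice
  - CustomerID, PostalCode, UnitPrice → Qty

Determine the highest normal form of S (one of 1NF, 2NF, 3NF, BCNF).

Candidate keys: {PostalCode}, {Qty}. Prime attributes: {PostalCode, Qty}.
Category → UnitPrice: {Category}⁺ = {Category, UnitPrice}, which is not all of the attributes, so the left side is not a superkey — BCNF is violated.
Category → UnitPrice has non-prime {UnitPrice} on the right and a non-superkey on the left, so 3NF fails.
All keys have size 1, which rules out partial dependencies — 2NF is satisfied.

2NF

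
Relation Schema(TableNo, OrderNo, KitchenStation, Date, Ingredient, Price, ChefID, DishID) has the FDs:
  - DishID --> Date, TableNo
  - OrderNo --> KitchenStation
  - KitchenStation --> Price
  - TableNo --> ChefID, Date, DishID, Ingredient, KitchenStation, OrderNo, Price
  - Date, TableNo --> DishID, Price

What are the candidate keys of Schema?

{DishID}, {TableNo}

{DishID}⁺ = {ChefID, Date, DishID, Ingredient, KitchenStation, OrderNo, Price, TableNo} — all of the relation — so {DishID} is a candidate key.
{TableNo}⁺ = {ChefID, Date, DishID, Ingredient, KitchenStation, OrderNo, Price, TableNo} — all of the relation — so {TableNo} is a candidate key.
Any other superkey properly contains one of these, so there are no further candidate keys.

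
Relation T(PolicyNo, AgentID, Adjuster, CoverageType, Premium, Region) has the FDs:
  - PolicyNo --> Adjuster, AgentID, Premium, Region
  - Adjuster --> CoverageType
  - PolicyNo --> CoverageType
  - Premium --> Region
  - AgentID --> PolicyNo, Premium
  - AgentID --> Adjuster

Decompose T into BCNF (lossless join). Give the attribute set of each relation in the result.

Candidate keys of the original relation: {AgentID}, {PolicyNo}.
In {Adjuster, AgentID, CoverageType, PolicyNo, Premium, Region}, {Adjuster} is not a superkey ({Adjuster}⁺ restricted to this set is {Adjuster, CoverageType}), so split on Adjuster --> CoverageType into {Adjuster, CoverageType} and {Adjuster, AgentID, PolicyNo, Premium, Region}.
{Adjuster, CoverageType} is in BCNF.
In {Adjuster, AgentID, PolicyNo, Premium, Region}, {Premium} is not a superkey ({Premium}⁺ restricted to this set is {Premium, Region}), so split on Premium --> Region into {Premium, Region} and {Adjuster, AgentID, PolicyNo, Premium}.
{Premium, Region} is in BCNF.
{Adjuster, AgentID, PolicyNo, Premium} is in BCNF.

{Adjuster, AgentID, PolicyNo, Premium}; {Adjuster, CoverageType}; {Premium, Region}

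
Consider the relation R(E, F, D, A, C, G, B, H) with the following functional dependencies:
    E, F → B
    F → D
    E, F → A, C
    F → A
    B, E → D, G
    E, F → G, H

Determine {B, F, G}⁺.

{A, B, D, F, G}

Start with {B, F, G}.
F → D applies; add {D} → now {B, D, F, G}.
F → A applies; add {A} → now {A, B, D, F, G}.
No further FD applies.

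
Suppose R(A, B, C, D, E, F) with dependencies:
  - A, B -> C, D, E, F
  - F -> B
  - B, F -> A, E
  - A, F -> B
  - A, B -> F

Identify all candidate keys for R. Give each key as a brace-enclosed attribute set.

{F} is a candidate key since {F}⁺ = {A, B, C, D, E, F} covers every attribute.
{A, B} is a candidate key since {A, B}⁺ = {A, B, C, D, E, F} covers every attribute.
These are minimal and exhaustive — every other superkey contains one of them.

{A, B}, {F}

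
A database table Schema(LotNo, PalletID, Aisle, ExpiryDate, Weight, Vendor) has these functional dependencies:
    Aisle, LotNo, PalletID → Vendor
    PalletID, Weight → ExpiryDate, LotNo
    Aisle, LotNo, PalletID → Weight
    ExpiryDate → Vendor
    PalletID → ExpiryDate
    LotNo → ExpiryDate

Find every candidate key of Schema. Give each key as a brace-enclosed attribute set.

No FD produces {Aisle, PalletID}, so they must be in every candidate key.
{Aisle, LotNo, PalletID}⁺ = {Aisle, ExpiryDate, LotNo, PalletID, Vendor, Weight} — all of the relation — so {Aisle, LotNo, PalletID} is a candidate key.
{Aisle, PalletID, Weight}⁺ = {Aisle, ExpiryDate, LotNo, PalletID, Vendor, Weight} — all of the relation — so {Aisle, PalletID, Weight} is a candidate key.
These are minimal and exhaustive — every other superkey contains one of them.

{Aisle, LotNo, PalletID}, {Aisle, PalletID, Weight}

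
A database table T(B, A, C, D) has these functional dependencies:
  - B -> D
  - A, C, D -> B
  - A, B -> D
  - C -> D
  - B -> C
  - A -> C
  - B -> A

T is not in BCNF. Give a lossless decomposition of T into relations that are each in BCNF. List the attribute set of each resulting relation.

Candidate keys of the original relation: {A}, {B}.
In {A, B, C, D}, {C} is not a superkey ({C}⁺ restricted to this set is {C, D}), so split on C -> D into {C, D} and {A, B, C}.
{C, D} has no BCNF violation.
{A, B, C} has no BCNF violation.

{A, B, C}; {C, D}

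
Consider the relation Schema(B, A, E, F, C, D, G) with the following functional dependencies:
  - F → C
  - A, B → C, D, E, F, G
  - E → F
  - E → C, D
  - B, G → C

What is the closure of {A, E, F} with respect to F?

{A, C, D, E, F}

Start with {A, E, F}.
F → C applies; add {C} → now {A, C, E, F}.
E → C, D applies; add {D} → now {A, C, D, E, F}.
No further FD applies.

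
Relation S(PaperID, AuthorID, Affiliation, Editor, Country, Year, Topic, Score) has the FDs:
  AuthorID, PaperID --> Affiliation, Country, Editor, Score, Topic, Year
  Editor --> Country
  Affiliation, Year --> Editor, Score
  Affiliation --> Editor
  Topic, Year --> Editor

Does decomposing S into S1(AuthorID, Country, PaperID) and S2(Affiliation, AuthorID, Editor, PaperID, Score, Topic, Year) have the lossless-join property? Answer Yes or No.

S1 ∩ S2 = {AuthorID, PaperID}; its closure under F is {Affiliation, AuthorID, Country, Editor, PaperID, Score, Topic, Year}.
This includes all of S1, so the common attributes are a superkey of S1 — the join is lossless.

Yes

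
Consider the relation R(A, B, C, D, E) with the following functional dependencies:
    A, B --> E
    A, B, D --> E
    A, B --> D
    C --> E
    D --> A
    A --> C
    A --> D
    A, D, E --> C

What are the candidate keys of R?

{A, B}, {B, D}

{B} never appears on the right of any FD, so every key must include it.
Closure of {A, B} is {A, B, C, D, E}, the whole schema; {A, B} is a candidate key.
Closure of {B, D} is {A, B, C, D, E}, the whole schema; {B, D} is a candidate key.
No proper subset of any of these is a key, and no other minimal superkey exists.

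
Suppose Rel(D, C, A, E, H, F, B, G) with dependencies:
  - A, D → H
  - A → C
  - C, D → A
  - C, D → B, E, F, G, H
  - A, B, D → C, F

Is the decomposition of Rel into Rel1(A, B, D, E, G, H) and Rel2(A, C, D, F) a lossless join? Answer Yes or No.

Yes

The shared attributes are {A, D} and {A, D}⁺ = {A, B, C, D, E, F, G, H}.
Since Rel1 ⊆ {A, B, C, D, E, F, G, H}, the intersection is a superkey of Rel1; the decomposition is lossless.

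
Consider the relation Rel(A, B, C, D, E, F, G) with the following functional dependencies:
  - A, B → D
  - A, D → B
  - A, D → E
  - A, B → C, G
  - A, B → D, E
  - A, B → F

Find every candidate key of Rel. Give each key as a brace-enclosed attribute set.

No FD produces {A}, so it must be in every candidate key.
{A, B}⁺ = {A, B, C, D, E, F, G}, which is every attribute, so {A, B} is a candidate key.
{A, D}⁺ = {A, B, C, D, E, F, G}, which is every attribute, so {A, D} is a candidate key.
No proper subset of any of these is a key, and no other minimal superkey exists.

{A, B}, {A, D}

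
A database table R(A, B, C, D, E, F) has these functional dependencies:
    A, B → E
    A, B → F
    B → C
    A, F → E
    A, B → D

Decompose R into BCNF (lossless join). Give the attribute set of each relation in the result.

{A, B, D, F}; {A, E, F}; {B, C}

Candidate key of the original relation: {A, B}.
Within {A, B, C, D, E, F}: {B}⁺ ∩ {A, B, C, D, E, F} = {B, C}, not the whole set, so B → C violates BCNF; decompose into {B, C} and {A, B, D, E, F}.
{B, C} has no BCNF violation.
Within {A, B, D, E, F}: {A, F}⁺ ∩ {A, B, D, E, F} = {A, E, F}, not the whole set, so A, F → E violates BCNF; decompose into {A, E, F} and {A, B, D, F}.
{A, E, F} has no BCNF violation.
{A, B, D, F} has no BCNF violation.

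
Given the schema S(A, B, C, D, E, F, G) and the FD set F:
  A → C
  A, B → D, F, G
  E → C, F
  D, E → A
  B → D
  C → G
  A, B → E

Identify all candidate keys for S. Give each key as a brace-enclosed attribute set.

Attributes never on any right-hand side: {B} — every candidate key must contain it.
{A, B}⁺ = {A, B, C, D, E, F, G} — all of the relation — so {A, B} is a candidate key.
{B, E}⁺ = {A, B, C, D, E, F, G} — all of the relation — so {B, E} is a candidate key.
Any other superkey properly contains one of these, so there are no further candidate keys.

{A, B}, {B, E}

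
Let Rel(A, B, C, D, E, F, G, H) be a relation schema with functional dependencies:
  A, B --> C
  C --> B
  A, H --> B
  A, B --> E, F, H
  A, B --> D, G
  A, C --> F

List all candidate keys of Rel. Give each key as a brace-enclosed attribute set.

{A, B}, {A, C}, {A, H}

{A} never appears on the right of any FD, so every key must include it.
Closure of {A, B} is {A, B, C, D, E, F, G, H}, the whole schema; {A, B} is a candidate key.
Closure of {A, C} is {A, B, C, D, E, F, G, H}, the whole schema; {A, C} is a candidate key.
Closure of {A, H} is {A, B, C, D, E, F, G, H}, the whole schema; {A, H} is a candidate key.
No proper subset of any of these is a key, and no other minimal superkey exists.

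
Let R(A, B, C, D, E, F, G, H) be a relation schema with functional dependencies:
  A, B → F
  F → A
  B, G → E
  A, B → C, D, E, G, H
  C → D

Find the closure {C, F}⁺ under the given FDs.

{A, C, D, F}

Start with {C, F}.
F → A applies; add {A} → now {A, C, F}.
C → D applies; add {D} → now {A, C, D, F}.
No further FD applies.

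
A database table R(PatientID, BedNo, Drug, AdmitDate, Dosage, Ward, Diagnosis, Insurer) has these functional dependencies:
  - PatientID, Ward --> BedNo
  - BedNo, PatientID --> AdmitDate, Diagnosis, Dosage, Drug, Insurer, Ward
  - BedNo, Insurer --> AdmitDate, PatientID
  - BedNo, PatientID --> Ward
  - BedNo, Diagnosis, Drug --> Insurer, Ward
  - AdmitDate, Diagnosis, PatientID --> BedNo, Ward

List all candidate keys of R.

{AdmitDate, Diagnosis, PatientID}, {BedNo, Diagnosis, Drug}, {BedNo, Insurer}, {BedNo, PatientID}, {PatientID, Ward}

{BedNo, Insurer}⁺ = {AdmitDate, BedNo, Diagnosis, Dosage, Drug, Insurer, PatientID, Ward} — all of the relation — so {BedNo, Insurer} is a candidate key.
{BedNo, PatientID}⁺ = {AdmitDate, BedNo, Diagnosis, Dosage, Drug, Insurer, PatientID, Ward} — all of the relation — so {BedNo, PatientID} is a candidate key.
{PatientID, Ward}⁺ = {AdmitDate, BedNo, Diagnosis, Dosage, Drug, Insurer, PatientID, Ward} — all of the relation — so {PatientID, Ward} is a candidate key.
{AdmitDate, Diagnosis, PatientID}⁺ = {AdmitDate, BedNo, Diagnosis, Dosage, Drug, Insurer, PatientID, Ward} — all of the relation — so {AdmitDate, Diagnosis, PatientID} is a candidate key.
{BedNo, Diagnosis, Drug}⁺ = {AdmitDate, BedNo, Diagnosis, Dosage, Drug, Insurer, PatientID, Ward} — all of the relation — so {BedNo, Diagnosis, Drug} is a candidate key.
No proper subset of any of these is a key, and no other minimal superkey exists.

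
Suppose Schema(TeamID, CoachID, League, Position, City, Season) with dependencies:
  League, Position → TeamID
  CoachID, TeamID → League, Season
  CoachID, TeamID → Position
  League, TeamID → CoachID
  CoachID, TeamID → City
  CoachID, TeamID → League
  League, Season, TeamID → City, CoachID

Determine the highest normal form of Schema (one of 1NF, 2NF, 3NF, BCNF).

BCNF

Candidate keys: {CoachID, TeamID}, {League, Position}, {League, TeamID}. Prime attributes: {CoachID, League, Position, TeamID}.
Every FD has a superkey on the left, so the relation is in BCNF.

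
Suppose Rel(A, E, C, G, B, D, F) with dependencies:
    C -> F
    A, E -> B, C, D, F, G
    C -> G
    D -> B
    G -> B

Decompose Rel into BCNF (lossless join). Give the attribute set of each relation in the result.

Candidate key of the original relation: {A, E}.
{A, B, C, D, E, F, G}: {C} determines {B, C, F, G} here but is not a superkey — split on C -> B, F, G, giving {B, C, F, G} and {A, C, D, E}.
{B, C, F, G}: {G} determines {B, G} here but is not a superkey — split on G -> B, giving {B, G} and {C, F, G}.
{B, G} has no BCNF violation.
{C, F, G} has no BCNF violation.
{A, C, D, E} has no BCNF violation.

{A, C, D, E}; {B, G}; {C, F, G}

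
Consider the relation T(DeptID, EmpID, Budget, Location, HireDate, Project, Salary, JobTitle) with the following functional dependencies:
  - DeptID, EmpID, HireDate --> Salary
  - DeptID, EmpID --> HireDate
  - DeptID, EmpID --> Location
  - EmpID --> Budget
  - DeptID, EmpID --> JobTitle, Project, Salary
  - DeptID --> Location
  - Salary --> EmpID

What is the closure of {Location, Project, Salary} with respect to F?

{Budget, EmpID, Location, Project, Salary}

Start with {Location, Project, Salary}.
Salary --> EmpID applies; add {EmpID} → now {EmpID, Location, Project, Salary}.
EmpID --> Budget applies; add {Budget} → now {Budget, EmpID, Location, Project, Salary}.
No further FD applies.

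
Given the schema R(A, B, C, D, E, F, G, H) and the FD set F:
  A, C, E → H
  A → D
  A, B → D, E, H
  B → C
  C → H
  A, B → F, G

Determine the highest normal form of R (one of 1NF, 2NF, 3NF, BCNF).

1NF

Candidate key: {A, B}. Prime attributes: {A, B}.
A, C, E → H breaks BCNF: {A, C, E}⁺ = {A, C, D, E, H}, so {A, C, E} is not a superkey.
A, C, E → H has non-prime {H} on the right and a non-superkey on the left, so 3NF fails.
{A} is a proper subset of the key {A, B}, and {A}⁺ contains the non-prime attribute {D} — a partial dependency, so 2NF is violated.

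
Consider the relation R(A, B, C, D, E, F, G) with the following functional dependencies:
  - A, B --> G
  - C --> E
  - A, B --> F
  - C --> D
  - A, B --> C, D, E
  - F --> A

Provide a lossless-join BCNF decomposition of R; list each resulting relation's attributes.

Candidate keys of the original relation: {A, B}, {B, F}.
{A, B, C, D, E, F, G}: {C} determines {C, D, E} here but is not a superkey — split on C --> D, E, giving {C, D, E} and {A, B, C, F, G}.
{C, D, E} has no BCNF violation.
{A, B, C, F, G}: {F} determines {A, F} here but is not a superkey — split on F --> A, giving {A, F} and {B, C, F, G}.
{A, F} has no BCNF violation.
{B, C, F, G} has no BCNF violation.

{A, F}; {B, C, F, G}; {C, D, E}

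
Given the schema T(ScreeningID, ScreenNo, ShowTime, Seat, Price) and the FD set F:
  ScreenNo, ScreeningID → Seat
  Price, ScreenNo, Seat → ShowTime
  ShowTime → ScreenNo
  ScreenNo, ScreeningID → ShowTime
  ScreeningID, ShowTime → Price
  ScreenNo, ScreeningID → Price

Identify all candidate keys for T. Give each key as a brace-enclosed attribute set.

{ScreenNo, ScreeningID}, {ScreeningID, ShowTime}

No FD produces {ScreeningID}, so it must be in every candidate key.
{ScreenNo, ScreeningID}⁺ = {Price, ScreenNo, ScreeningID, Seat, ShowTime} — all of the relation — so {ScreenNo, ScreeningID} is a candidate key.
{ScreeningID, ShowTime}⁺ = {Price, ScreenNo, ScreeningID, Seat, ShowTime} — all of the relation — so {ScreeningID, ShowTime} is a candidate key.
No proper subset of any of these is a key, and no other minimal superkey exists.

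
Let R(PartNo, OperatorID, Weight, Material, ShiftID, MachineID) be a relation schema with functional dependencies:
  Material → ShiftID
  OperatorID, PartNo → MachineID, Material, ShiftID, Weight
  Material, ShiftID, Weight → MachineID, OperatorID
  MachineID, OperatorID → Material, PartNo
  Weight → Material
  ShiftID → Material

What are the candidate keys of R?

{Weight} is a candidate key since {Weight}⁺ = {MachineID, Material, OperatorID, PartNo, ShiftID, Weight} covers every attribute.
{MachineID, OperatorID} is a candidate key since {MachineID, OperatorID}⁺ = {MachineID, Material, OperatorID, PartNo, ShiftID, Weight} covers every attribute.
{OperatorID, PartNo} is a candidate key since {OperatorID, PartNo}⁺ = {MachineID, Material, OperatorID, PartNo, ShiftID, Weight} covers every attribute.
These are minimal and exhaustive — every other superkey contains one of them.

{MachineID, OperatorID}, {OperatorID, PartNo}, {Weight}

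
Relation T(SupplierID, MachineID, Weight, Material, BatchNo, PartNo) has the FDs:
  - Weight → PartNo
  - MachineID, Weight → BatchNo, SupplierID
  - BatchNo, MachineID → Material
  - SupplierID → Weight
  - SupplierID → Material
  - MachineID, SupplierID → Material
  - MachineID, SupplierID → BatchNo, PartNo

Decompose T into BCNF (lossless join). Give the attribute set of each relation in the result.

Candidate keys of the original relation: {MachineID, SupplierID}, {MachineID, Weight}.
In {BatchNo, MachineID, Material, PartNo, SupplierID, Weight}, {Weight} is not a superkey ({Weight}⁺ restricted to this set is {PartNo, Weight}), so split on Weight → PartNo into {PartNo, Weight} and {BatchNo, MachineID, Material, SupplierID, Weight}.
{PartNo, Weight}: every determinant is a superkey — BCNF.
In {BatchNo, MachineID, Material, SupplierID, Weight}, {BatchNo, MachineID} is not a superkey ({BatchNo, MachineID}⁺ restricted to this set is {BatchNo, MachineID, Material}), so split on BatchNo, MachineID → Material into {BatchNo, MachineID, Material} and {BatchNo, MachineID, SupplierID, Weight}.
{BatchNo, MachineID, Material}: every determinant is a superkey — BCNF.
In {BatchNo, MachineID, SupplierID, Weight}, {SupplierID} is not a superkey ({SupplierID}⁺ restricted to this set is {SupplierID, Weight}), so split on SupplierID → Weight into {SupplierID, Weight} and {BatchNo, MachineID, SupplierID}.
{SupplierID, Weight}: every determinant is a superkey — BCNF.
{BatchNo, MachineID, SupplierID}: every determinant is a superkey — BCNF.

{BatchNo, MachineID, Material}; {BatchNo, MachineID, SupplierID}; {PartNo, Weight}; {SupplierID, Weight}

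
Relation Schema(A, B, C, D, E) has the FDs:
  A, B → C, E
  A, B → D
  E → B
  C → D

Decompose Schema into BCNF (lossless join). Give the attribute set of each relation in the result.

{A, C, E}; {B, E}; {C, D}

Candidate keys of the original relation: {A, B}, {A, E}.
{A, B, C, D, E}: {E} determines {B, E} here but is not a superkey — split on E → B, giving {B, E} and {A, C, D, E}.
{B, E} is in BCNF.
{A, C, D, E}: {C} determines {C, D} here but is not a superkey — split on C → D, giving {C, D} and {A, C, E}.
{C, D} is in BCNF.
{A, C, E} is in BCNF.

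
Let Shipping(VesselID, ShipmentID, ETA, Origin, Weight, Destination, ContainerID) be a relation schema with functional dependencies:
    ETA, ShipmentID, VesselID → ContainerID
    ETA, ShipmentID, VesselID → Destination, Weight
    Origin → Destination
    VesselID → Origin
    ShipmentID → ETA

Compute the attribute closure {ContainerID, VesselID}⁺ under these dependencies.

Start with {ContainerID, VesselID}.
VesselID → Origin applies; add {Origin} → now {ContainerID, Origin, VesselID}.
Origin → Destination applies; add {Destination} → now {ContainerID, Destination, Origin, VesselID}.
No further FD applies.

{ContainerID, Destination, Origin, VesselID}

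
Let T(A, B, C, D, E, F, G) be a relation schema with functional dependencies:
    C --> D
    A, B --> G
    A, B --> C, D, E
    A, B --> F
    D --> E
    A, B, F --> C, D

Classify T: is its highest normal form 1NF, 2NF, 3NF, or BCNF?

2NF

Candidate key: {A, B}. Prime attributes: {A, B}.
For C --> D we have {C}⁺ = {C, D, E}; {C} is not a superkey, so BCNF fails.
Because {D} is non-prime and the left side of C --> D is not a superkey, the relation is not in 3NF.
No non-prime attribute depends on a proper subset of any candidate key, so 2NF holds.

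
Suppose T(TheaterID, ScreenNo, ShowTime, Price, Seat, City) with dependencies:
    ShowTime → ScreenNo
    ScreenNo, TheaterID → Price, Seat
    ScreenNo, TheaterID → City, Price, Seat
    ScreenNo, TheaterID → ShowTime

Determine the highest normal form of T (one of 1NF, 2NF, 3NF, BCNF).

3NF

Candidate keys: {ScreenNo, TheaterID}, {ShowTime, TheaterID}. Prime attributes: {ScreenNo, ShowTime, TheaterID}.
ShowTime → ScreenNo breaks BCNF: {ShowTime}⁺ = {ScreenNo, ShowTime}, so {ShowTime} is not a superkey.
Its right-hand attributes {ScreenNo} are all prime, as are those of every other non-superkey FD — the relation is in 3NF.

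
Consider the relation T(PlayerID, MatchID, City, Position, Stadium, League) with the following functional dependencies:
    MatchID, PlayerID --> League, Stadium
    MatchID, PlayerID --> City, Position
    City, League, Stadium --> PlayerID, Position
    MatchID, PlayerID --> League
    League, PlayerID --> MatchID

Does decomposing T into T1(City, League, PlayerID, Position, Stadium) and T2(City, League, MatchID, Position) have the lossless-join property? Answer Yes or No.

No

T1 ∩ T2 = {City, League, Position}; its closure under F is {City, League, Position}.
Neither T1 nor T2 is contained in that closure, so the decomposition is lossy.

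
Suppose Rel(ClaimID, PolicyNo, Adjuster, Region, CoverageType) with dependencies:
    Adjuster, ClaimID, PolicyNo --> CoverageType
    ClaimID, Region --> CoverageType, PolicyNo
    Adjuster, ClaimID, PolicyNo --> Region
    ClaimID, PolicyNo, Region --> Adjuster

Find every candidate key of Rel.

{Adjuster, ClaimID, PolicyNo}, {ClaimID, Region}

No FD produces {ClaimID}, so it must be in every candidate key.
{ClaimID, Region}⁺ = {Adjuster, ClaimID, CoverageType, PolicyNo, Region} — all of the relation — so {ClaimID, Region} is a candidate key.
{Adjuster, ClaimID, PolicyNo}⁺ = {Adjuster, ClaimID, CoverageType, PolicyNo, Region} — all of the relation — so {Adjuster, ClaimID, PolicyNo} is a candidate key.
These are minimal and exhaustive — every other superkey contains one of them.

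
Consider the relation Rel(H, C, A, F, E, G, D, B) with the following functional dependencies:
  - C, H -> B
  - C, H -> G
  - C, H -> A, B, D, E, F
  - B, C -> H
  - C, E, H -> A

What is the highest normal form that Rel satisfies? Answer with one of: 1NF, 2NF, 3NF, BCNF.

BCNF

Candidate keys: {B, C}, {C, H}. Prime attributes: {B, C, H}.
Each dependency's left side is a superkey — BCNF holds.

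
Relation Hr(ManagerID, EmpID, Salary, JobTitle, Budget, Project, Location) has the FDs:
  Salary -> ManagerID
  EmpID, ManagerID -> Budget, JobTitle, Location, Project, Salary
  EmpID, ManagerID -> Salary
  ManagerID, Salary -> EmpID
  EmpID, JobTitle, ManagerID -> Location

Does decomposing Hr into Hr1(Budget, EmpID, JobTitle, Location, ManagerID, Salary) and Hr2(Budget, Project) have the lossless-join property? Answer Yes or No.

No

The shared attributes are {Budget} and {Budget}⁺ = {Budget}.
The closure covers neither Hr1 nor Hr2 entirely; the join is not lossless.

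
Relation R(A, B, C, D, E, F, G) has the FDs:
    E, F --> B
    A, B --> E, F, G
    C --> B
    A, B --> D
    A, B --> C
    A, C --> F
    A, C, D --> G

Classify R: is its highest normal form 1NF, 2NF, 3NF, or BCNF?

3NF

Candidate keys: {A, B}, {A, C}, {A, E, F}. Prime attributes: {A, B, C, E, F}.
For E, F --> B we have {E, F}⁺ = {B, E, F}; {E, F} is not a superkey, so BCNF fails.
But every attribute on its right side ({B}) is prime, and the same holds for every other non-superkey FD, so 3NF still holds.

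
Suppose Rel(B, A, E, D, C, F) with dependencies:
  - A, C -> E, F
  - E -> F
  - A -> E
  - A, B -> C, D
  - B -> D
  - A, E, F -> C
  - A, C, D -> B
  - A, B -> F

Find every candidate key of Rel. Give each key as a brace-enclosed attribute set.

{A} never appears on the right of any FD, so every key must include it.
{A, B} is a candidate key since {A, B}⁺ = {A, B, C, D, E, F} covers every attribute.
{A, D} is a candidate key since {A, D}⁺ = {A, B, C, D, E, F} covers every attribute.
Any other superkey properly contains one of these, so there are no further candidate keys.

{A, B}, {A, D}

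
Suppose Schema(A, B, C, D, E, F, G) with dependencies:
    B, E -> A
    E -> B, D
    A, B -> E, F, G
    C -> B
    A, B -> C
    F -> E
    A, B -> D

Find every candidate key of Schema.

Closure of {E} is {A, B, C, D, E, F, G}, the whole schema; {E} is a candidate key.
Closure of {F} is {A, B, C, D, E, F, G}, the whole schema; {F} is a candidate key.
Closure of {A, B} is {A, B, C, D, E, F, G}, the whole schema; {A, B} is a candidate key.
Closure of {A, C} is {A, B, C, D, E, F, G}, the whole schema; {A, C} is a candidate key.
Any other superkey properly contains one of these, so there are no further candidate keys.

{A, B}, {A, C}, {E}, {F}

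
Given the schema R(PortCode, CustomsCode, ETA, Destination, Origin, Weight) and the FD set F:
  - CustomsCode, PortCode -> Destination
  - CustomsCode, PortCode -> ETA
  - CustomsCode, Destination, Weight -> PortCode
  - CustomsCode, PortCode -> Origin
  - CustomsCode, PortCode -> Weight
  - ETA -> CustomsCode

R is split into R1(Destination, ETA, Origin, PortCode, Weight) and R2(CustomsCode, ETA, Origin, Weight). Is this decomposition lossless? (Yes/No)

Common attributes: {ETA, Origin, Weight}; their closure is {CustomsCode, ETA, Origin, Weight}.
This includes all of R2, so the common attributes are a superkey of R2 — the join is lossless.

Yes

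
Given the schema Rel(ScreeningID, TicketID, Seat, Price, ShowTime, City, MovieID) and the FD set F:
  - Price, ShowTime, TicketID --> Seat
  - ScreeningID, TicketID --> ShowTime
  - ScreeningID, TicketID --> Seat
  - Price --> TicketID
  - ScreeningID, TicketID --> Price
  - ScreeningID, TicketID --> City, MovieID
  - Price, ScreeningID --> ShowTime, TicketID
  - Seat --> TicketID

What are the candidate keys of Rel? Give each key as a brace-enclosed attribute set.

No FD produces {ScreeningID}, so it must be in every candidate key.
{Price, ScreeningID}⁺ = {City, MovieID, Price, ScreeningID, Seat, ShowTime, TicketID}, which is every attribute, so {Price, ScreeningID} is a candidate key.
{ScreeningID, Seat}⁺ = {City, MovieID, Price, ScreeningID, Seat, ShowTime, TicketID}, which is every attribute, so {ScreeningID, Seat} is a candidate key.
{ScreeningID, TicketID}⁺ = {City, MovieID, Price, ScreeningID, Seat, ShowTime, TicketID}, which is every attribute, so {ScreeningID, TicketID} is a candidate key.
No proper subset of any of these is a key, and no other minimal superkey exists.

{Price, ScreeningID}, {ScreeningID, Seat}, {ScreeningID, TicketID}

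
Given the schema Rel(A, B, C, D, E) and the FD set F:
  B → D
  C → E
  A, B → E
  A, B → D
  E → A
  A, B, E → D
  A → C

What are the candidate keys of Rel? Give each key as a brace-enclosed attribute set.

Attributes never on any right-hand side: {B} — every candidate key must contain it.
{A, B}⁺ = {A, B, C, D, E}, which is every attribute, so {A, B} is a candidate key.
{B, C}⁺ = {A, B, C, D, E}, which is every attribute, so {B, C} is a candidate key.
{B, E}⁺ = {A, B, C, D, E}, which is every attribute, so {B, E} is a candidate key.
These are minimal and exhaustive — every other superkey contains one of them.

{A, B}, {B, C}, {B, E}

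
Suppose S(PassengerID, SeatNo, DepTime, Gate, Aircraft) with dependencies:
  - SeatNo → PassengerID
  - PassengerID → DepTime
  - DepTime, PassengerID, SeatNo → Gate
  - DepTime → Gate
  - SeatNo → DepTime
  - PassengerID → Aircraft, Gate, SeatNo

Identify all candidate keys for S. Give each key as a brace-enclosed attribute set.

{PassengerID}, {SeatNo}

{PassengerID}⁺ = {Aircraft, DepTime, Gate, PassengerID, SeatNo}, which is every attribute, so {PassengerID} is a candidate key.
{SeatNo}⁺ = {Aircraft, DepTime, Gate, PassengerID, SeatNo}, which is every attribute, so {SeatNo} is a candidate key.
No proper subset of any of these is a key, and no other minimal superkey exists.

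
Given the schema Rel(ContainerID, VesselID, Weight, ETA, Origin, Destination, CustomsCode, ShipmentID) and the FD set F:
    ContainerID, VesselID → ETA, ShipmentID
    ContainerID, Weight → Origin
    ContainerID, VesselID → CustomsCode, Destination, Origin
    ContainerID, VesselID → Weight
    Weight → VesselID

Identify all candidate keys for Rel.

{ContainerID, VesselID}, {ContainerID, Weight}

{ContainerID} never appears on the right of any FD, so every key must include it.
{ContainerID, VesselID}⁺ = {ContainerID, CustomsCode, Destination, ETA, Origin, ShipmentID, VesselID, Weight}, which is every attribute, so {ContainerID, VesselID} is a candidate key.
{ContainerID, Weight}⁺ = {ContainerID, CustomsCode, Destination, ETA, Origin, ShipmentID, VesselID, Weight}, which is every attribute, so {ContainerID, Weight} is a candidate key.
These are minimal and exhaustive — every other superkey contains one of them.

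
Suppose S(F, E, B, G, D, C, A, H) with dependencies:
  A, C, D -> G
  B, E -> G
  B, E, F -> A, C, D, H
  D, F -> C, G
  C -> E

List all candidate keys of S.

No FD produces {B, F}, so they must be in every candidate key.
{B, C, F} is a candidate key since {B, C, F}⁺ = {A, B, C, D, E, F, G, H} covers every attribute.
{B, D, F} is a candidate key since {B, D, F}⁺ = {A, B, C, D, E, F, G, H} covers every attribute.
{B, E, F} is a candidate key since {B, E, F}⁺ = {A, B, C, D, E, F, G, H} covers every attribute.
These are minimal and exhaustive — every other superkey contains one of them.

{B, C, F}, {B, D, F}, {B, E, F}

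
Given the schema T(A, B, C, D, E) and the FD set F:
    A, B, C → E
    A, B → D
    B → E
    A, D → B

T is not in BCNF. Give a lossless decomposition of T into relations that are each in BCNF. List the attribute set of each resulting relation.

{A, B, C}; {A, B, D}; {B, E}

Candidate keys of the original relation: {A, B, C}, {A, C, D}.
{A, B, C, D, E}: {A, B} determines {A, B, D, E} here but is not a superkey — split on A, B → D, E, giving {A, B, D, E} and {A, B, C}.
{A, B, D, E}: {B} determines {B, E} here but is not a superkey — split on B → E, giving {B, E} and {A, B, D}.
{B, E} is in BCNF.
{A, B, D} is in BCNF.
{A, B, C} is in BCNF.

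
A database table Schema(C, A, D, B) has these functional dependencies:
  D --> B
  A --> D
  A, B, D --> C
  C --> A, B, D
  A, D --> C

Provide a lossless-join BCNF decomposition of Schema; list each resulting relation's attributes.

Candidate keys of the original relation: {A}, {C}.
Within {A, B, C, D}: {D}⁺ ∩ {A, B, C, D} = {B, D}, not the whole set, so D --> B violates BCNF; decompose into {B, D} and {A, C, D}.
{B, D}: every determinant is a superkey — BCNF.
{A, C, D}: every determinant is a superkey — BCNF.

{A, C, D}; {B, D}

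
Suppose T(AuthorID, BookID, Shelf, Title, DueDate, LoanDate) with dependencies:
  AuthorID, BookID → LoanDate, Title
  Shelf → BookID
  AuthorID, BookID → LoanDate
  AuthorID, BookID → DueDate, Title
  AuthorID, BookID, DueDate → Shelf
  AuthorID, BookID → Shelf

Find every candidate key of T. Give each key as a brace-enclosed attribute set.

{AuthorID, BookID}, {AuthorID, Shelf}

{AuthorID} never appears on the right of any FD, so every key must include it.
{AuthorID, BookID}⁺ = {AuthorID, BookID, DueDate, LoanDate, Shelf, Title} — all of the relation — so {AuthorID, BookID} is a candidate key.
{AuthorID, Shelf}⁺ = {AuthorID, BookID, DueDate, LoanDate, Shelf, Title} — all of the relation — so {AuthorID, Shelf} is a candidate key.
No proper subset of any of these is a key, and no other minimal superkey exists.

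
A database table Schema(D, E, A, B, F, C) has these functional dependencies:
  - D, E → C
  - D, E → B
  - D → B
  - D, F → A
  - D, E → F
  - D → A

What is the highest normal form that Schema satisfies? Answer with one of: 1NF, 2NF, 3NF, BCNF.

1NF

Candidate key: {D, E}. Prime attributes: {D, E}.
For D → B we have {D}⁺ = {A, B, D}; {D} is not a superkey, so BCNF fails.
D → B has non-prime {B} on the right and a non-superkey on the left, so 3NF fails.
Since {D} ⊂ {D, E} and {D}⁺ ⊇ {A, B} with {A, B} non-prime, there is a partial dependency; 2NF fails.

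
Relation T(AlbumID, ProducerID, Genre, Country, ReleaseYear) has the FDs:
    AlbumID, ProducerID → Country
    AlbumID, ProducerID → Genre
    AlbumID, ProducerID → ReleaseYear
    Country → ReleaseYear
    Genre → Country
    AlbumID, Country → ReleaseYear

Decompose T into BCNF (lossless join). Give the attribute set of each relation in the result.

{AlbumID, Genre, ProducerID}; {Country, Genre}; {Country, ReleaseYear}

Candidate key of the original relation: {AlbumID, ProducerID}.
{AlbumID, Country, Genre, ProducerID, ReleaseYear}: {Country} determines {Country, ReleaseYear} here but is not a superkey — split on Country → ReleaseYear, giving {Country, ReleaseYear} and {AlbumID, Country, Genre, ProducerID}.
{Country, ReleaseYear} has no BCNF violation.
{AlbumID, Country, Genre, ProducerID}: {Genre} determines {Country, Genre} here but is not a superkey — split on Genre → Country, giving {Country, Genre} and {AlbumID, Genre, ProducerID}.
{Country, Genre} has no BCNF violation.
{AlbumID, Genre, ProducerID} has no BCNF violation.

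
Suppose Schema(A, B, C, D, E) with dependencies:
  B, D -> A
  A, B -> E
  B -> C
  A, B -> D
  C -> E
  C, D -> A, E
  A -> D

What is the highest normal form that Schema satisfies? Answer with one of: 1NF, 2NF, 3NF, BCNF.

Candidate keys: {A, B}, {B, D}. Prime attributes: {A, B, D}.
For B -> C we have {B}⁺ = {B, C, E}; {B} is not a superkey, so BCNF fails.
B -> C has non-prime {C} on the right and a non-superkey on the left, so 3NF fails.
The proper key subset {B} of {A, B} determines non-prime {C, E}, so the relation is not even in 2NF.

1NF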